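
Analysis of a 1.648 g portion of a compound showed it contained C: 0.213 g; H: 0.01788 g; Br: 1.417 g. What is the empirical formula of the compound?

CHBr

n(C) = 0.213/12.01 = 0.01774, n(H) = 0.01788/1.008 = 0.01774, n(Br) = 1.417/79.90 = 0.01773
Smallest is Br at 0.01773 mol; normalising gives C 1.000, H 1.000, Br 1.000
Ratio ≈ 1:1:1, so the empirical formula is CHBr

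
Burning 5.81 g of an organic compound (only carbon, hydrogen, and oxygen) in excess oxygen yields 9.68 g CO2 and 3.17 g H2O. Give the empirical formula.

mol C = 9.68 / 44.01 = 0.2200; mass C = 0.2200 × 12.01 = 2.642 g
mol H = 2 × (3.17 / 18.02) = 0.3518; mass H = 0.3518 × 1.008 = 0.3546 g
mass O = 5.81 − (2.996) = 2.814 g → mol O = 0.1759
Divide by the smallest (0.1759 mol O): C 1.251, H 2.001, O 1.000
×4: C 5.00, H 8.00, O 4.00 → C5H8O4

C5H8O4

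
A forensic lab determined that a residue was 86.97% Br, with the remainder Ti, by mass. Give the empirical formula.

Assume 100 g: 86.97 g Br, 13.03 g Ti.
Moles — Br: 86.97 / 79.90 = 1.088 mol; Ti: 13.03 / 47.87 = 0.2722 mol
Smallest is Ti at 0.2722 mol; normalising gives Br 3.999, Ti 1.000
≈ 4:1 → Br4Ti

Br4Ti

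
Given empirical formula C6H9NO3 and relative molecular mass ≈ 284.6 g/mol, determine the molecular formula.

C12H18N2O6

Empirical-formula mass = 143.14 g/mol
n = 284.6 / 143.14 = 1.99 ≈ 2
Molecular formula = (C6H9NO3)2 = C12H18N2O6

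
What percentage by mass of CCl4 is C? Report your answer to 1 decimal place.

7.8%

Molar mass = 1(12.01) + 4(35.45) = 153.810 g/mol
Mass of C per mole = 1 × 12.01 = 12.010 g
% C = 12.010 / 153.810 × 100 = 7.8%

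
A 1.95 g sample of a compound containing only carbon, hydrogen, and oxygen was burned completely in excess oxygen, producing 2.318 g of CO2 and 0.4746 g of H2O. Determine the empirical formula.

mol C = 2.318 / 44.01 = 0.05267; mass C = 0.05267 × 12.01 = 0.6326 g
mol H = 2 × (0.4746 / 18.02) = 0.05267; mass H = 0.05267 × 1.008 = 0.05310 g
mass O = 1.95 − (0.6857) = 1.264 g → mol O = 0.07902
Ratios (÷ 0.05267): C 1.000, H 1.000, O 1.500
Multiply by 2: C 2.00, H 2.00, O 3.00 → C2H2O3

C2H2O3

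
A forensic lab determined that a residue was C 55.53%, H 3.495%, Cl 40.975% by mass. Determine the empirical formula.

C4H3Cl

Assume 100 g: 55.53 g C, 3.495 g H, 40.975 g Cl.
n(C) = 55.53/12.01 = 4.624, n(H) = 3.495/1.008 = 3.467, n(Cl) = 40.975/35.45 = 1.156
Smallest is Cl at 1.156 mol; normalising gives C 4.000, H 3.000, Cl 1.000
≈ 4:3:1 → C4H3Cl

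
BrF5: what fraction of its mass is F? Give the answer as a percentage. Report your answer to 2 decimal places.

Molar mass = 1(79.90) + 5(19.00) = 174.900 g/mol
Mass of F per mole = 5 × 19.00 = 95.000 g
% F = 95.000 / 174.900 × 100 = 54.32%

54.32%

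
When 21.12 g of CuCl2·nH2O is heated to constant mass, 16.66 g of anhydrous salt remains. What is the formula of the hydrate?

Mass of water lost = 21.12 − 16.66 = 4.46 g → 4.46 / 18.02 = 0.2475 mol H2O
Molar mass of CuCl2 = 134.45 g/mol → mol CuCl2 = 16.66 / 134.45 = 0.1239
n = 0.2475 / 0.1239 = 2.00 ≈ 2 → CuCl2·2H2O

CuCl2·2H2O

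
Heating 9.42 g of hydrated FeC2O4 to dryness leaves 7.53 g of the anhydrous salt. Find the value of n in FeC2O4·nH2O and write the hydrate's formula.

Mass of water lost = 9.42 − 7.53 = 1.89 g → 1.89 / 18.02 = 0.1049 mol H2O
Molar mass of FeC2O4 = 143.87 g/mol → mol FeC2O4 = 7.53 / 143.87 = 0.05234
n = 0.1049 / 0.05234 = 2.00 ≈ 2 → FeC2O4·2H2O

FeC2O4·2H2O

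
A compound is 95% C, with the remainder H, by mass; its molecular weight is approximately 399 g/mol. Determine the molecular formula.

C32H20

Assume 100 g: 95 g C, 5 g H.
C: 95 g ÷ 12.01 g/mol = 7.91 mol
H: 5 g ÷ 1.008 g/mol = 4.96 mol
Ratios (÷ 4.96): C 1.595, H 1.000
Scaling by 5: C 7.97, H 5.00 → C8H5
Empirical-formula mass = 101.12 g/mol
n = 399 / 101.12 = 3.95 ≈ 4
Molecular formula = (C8H5)×4 = C32H20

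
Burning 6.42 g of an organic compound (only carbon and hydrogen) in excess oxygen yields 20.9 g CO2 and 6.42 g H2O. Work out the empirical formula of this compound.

mol C = 20.9 / 44.01 = 0.4749; mass C = 0.4749 × 12.01 = 5.703 g
mol H = 2 × (6.42 / 18.02) = 0.7125; mass H = 0.7125 × 1.008 = 0.7182 g
Ratios (÷ 0.4749): C 1.000, H 1.500
Multiply by 2: C 2.00, H 3.00 → C2H3

C2H3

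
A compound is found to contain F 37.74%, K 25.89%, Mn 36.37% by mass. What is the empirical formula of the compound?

F3KMn

Assume 100 g: 37.74 g F, 25.89 g K, 36.37 g Mn.
F: 37.74 g ÷ 19.00 g/mol = 1.986 mol
K: 25.89 g ÷ 39.10 g/mol = 0.6621 mol
Mn: 36.37 g ÷ 54.94 g/mol = 0.662 mol
Divide by the smallest (0.662 mol Mn): F 3.001, K 1.000, Mn 1.000
≈ 3:1:1 → F3KMn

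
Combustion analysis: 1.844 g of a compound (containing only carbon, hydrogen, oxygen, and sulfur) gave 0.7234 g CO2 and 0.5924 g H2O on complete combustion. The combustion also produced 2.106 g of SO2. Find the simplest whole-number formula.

mol C = 0.7234 / 44.01 = 0.01644; mass C = 0.01644 × 12.01 = 0.1974 g
mol H = 2 × (0.5924 / 18.02) = 0.06575; mass H = 0.06575 × 1.008 = 0.06628 g
mol S = 2.106 / 64.07 = 0.03287; mass S = 1.054 g
mass O = 1.844 − (1.318) = 0.5262 g → mol O = 0.03289
Ratios (÷ 0.01644): C 1.000, H 4.000, O 2.001, S 2.000
Ratio ≈ 1:4:2:2, so the empirical formula is CH4O2S2

CH4O2S2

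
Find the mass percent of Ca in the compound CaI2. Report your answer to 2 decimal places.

Molar mass = 1(40.08) + 2(126.90) = 293.880 g/mol
Mass of Ca per mole = 1 × 40.08 = 40.080 g
% Ca = 40.080 / 293.880 × 100 = 13.64%

13.64%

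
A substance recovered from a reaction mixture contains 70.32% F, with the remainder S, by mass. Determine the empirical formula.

Assume 100 g: 70.32 g F, 29.68 g S.
F: 70.32 g ÷ 19.00 g/mol = 3.701 mol
S: 29.68 g ÷ 32.07 g/mol = 0.9255 mol
Smallest is S at 0.9255 mol; normalising gives F 3.999, S 1.000
≈ 4:1 → F4S

F4S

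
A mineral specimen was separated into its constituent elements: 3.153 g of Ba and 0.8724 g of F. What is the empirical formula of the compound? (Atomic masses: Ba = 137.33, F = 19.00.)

BaF2

n(Ba) = 3.153/137.33 = 0.02296, n(F) = 0.8724/19.00 = 0.04592
Smallest is Ba at 0.02296 mol; normalising gives Ba 1.000, F 2.000
Ratio ≈ 1:2, so the empirical formula is BaF2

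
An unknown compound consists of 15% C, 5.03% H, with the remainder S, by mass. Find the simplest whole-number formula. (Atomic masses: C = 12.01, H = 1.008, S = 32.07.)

CH4S2

Assume 100 g: 15 g C, 5.03 g H, 79.97 g S.
Moles — C: 15 / 12.01 = 1.249 mol; H: 5.03 / 1.008 = 4.99 mol; S: 79.97 / 32.07 = 2.494 mol
Ratios (÷ 1.249): C 1.000, H 3.995, S 1.997
→ CH4S2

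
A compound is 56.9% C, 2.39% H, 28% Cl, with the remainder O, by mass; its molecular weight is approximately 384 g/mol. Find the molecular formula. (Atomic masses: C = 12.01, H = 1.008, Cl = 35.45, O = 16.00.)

Assume 100 g: 56.9 g C, 2.39 g H, 28 g Cl, 12.71 g O.
n(C) = 56.9/12.01 = 4.738, n(H) = 2.39/1.008 = 2.371, n(Cl) = 28/35.45 = 0.7898, n(O) = 12.71/16.00 = 0.7944
Ratios (÷ 0.7898): C 5.998, H 3.002, Cl 1.000, O 1.006
→ C6H3ClO
Empirical-formula mass = 126.53 g/mol
n = 384 / 126.53 = 3.03 ≈ 3
Molecular formula = (C6H3ClO)×3 = C18H9Cl3O3

C18H9Cl3O3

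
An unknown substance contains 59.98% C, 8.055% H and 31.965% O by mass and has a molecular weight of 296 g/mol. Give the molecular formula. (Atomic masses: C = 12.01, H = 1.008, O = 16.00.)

Assume 100 g: 59.98 g C, 8.055 g H, 31.965 g O.
C: 59.98 g ÷ 12.01 g/mol = 4.994 mol
H: 8.055 g ÷ 1.008 g/mol = 7.991 mol
O: 31.965 g ÷ 16.00 g/mol = 1.998 mol
Divide by the smallest (1.998 mol O): C 2.500, H 4.000, O 1.000
×2: C 5.00, H 8.00, O 2.00 → C5H8O2
Empirical-formula mass = 100.11 g/mol
n = 296 / 100.11 = 2.96 ≈ 3
Molecular formula = (C5H8O2)×3 = C15H24O6

C15H24O6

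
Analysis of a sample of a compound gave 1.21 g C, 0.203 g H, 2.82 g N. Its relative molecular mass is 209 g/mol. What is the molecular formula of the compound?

n(C) = 1.21/12.01 = 0.1007, n(H) = 0.203/1.008 = 0.2014, n(N) = 2.82/14.01 = 0.2013
Divide by the smallest (0.1007 mol C): C 1.000, H 1.999, N 1.998
→ CH2N2
Empirical-formula mass = 42.05 g/mol
n = 209 / 42.05 = 4.97 ≈ 5
Molecular formula = (CH2N2)×5 = C5H10N10

C5H10N10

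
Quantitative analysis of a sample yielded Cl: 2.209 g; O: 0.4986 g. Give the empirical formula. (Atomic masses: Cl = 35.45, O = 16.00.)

Cl2O

Cl: 2.209 g ÷ 35.45 g/mol = 0.06231 mol
O: 0.4986 g ÷ 16.00 g/mol = 0.03116 mol
Divide by the smallest (0.03116 mol O): Cl 2.000, O 1.000
→ Cl2O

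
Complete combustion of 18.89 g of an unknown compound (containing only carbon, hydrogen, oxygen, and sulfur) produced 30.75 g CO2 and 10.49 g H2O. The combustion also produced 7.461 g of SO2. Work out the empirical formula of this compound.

mol C = 30.75 / 44.01 = 0.6987; mass C = 0.6987 × 12.01 = 8.391 g
mol H = 2 × (10.49 / 18.02) = 1.164; mass H = 1.164 × 1.008 = 1.174 g
mol S = 7.461 / 64.07 = 0.1165; mass S = 3.735 g
mass O = 18.89 − (13.30) = 5.590 g → mol O = 0.3494
Divide by the smallest (0.1165 mol S): C 6.000, H 9.998, O 3.000, S 1.000
≈ 6:10:3:1 → C6H10O3S

C6H10O3S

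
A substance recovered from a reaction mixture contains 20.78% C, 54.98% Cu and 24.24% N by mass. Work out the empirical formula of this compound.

Assume 100 g: 20.78 g C, 54.98 g Cu, 24.24 g N.
C: 20.78 g ÷ 12.01 g/mol = 1.73 mol
Cu: 54.98 g ÷ 63.55 g/mol = 0.8651 mol
N: 24.24 g ÷ 14.01 g/mol = 1.73 mol
Divide by the smallest (0.8651 mol Cu): C 2.000, Cu 1.000, N 2.000
≈ 2:1:2 → C2CuN2

C2CuN2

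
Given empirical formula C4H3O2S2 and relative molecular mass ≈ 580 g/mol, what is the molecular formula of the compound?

C16H12O8S8

Empirical-formula mass = 147.20 g/mol
n = 580 / 147.20 = 3.94 ≈ 4
Molecular formula = (C4H3O2S2)4 = C16H12O8S8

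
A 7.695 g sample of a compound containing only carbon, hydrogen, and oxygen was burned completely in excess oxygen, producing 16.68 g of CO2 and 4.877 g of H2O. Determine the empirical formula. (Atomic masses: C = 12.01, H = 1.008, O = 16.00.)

mol C = 16.68 / 44.01 = 0.3790; mass C = 0.3790 × 12.01 = 4.552 g
mol H = 2 × (4.877 / 18.02) = 0.5413; mass H = 0.5413 × 1.008 = 0.5456 g
mass O = 7.695 − (5.097) = 2.598 g → mol O = 0.1623
Ratios (÷ 0.1623): C 2.335, H 3.334, O 1.000
Scaling by 3: C 7.00, H 10.00, O 3.00 → C7H10O3

C7H10O3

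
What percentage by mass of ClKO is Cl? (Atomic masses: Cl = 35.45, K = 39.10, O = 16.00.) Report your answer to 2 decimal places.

Molar mass = 1(35.45) + 1(39.10) + 1(16.00) = 90.550 g/mol
Mass of Cl per mole = 1 × 35.45 = 35.450 g
% Cl = 35.450 / 90.550 × 100 = 39.15%

39.15%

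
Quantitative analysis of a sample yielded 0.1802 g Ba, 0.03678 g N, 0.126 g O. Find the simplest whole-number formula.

BaN2O6

Ba: 0.1802 g ÷ 137.33 g/mol = 0.001312 mol
N: 0.03678 g ÷ 14.01 g/mol = 0.002625 mol
O: 0.126 g ÷ 16.00 g/mol = 0.007875 mol
Ratios (÷ 0.001312): Ba 1.000, N 2.001, O 6.002
→ BaN2O6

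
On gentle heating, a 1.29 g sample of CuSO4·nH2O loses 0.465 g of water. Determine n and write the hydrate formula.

CuSO4·5H2O

Mass of anhydrous CuSO4 = 1.29 − 0.465 = 0.825 g
mol H2O = 0.465 / 18.02 = 0.0258
Molar mass of CuSO4 = 159.62 g/mol → mol CuSO4 = 0.825 / 159.62 = 0.005169
n = 0.0258 / 0.005169 = 4.99 ≈ 5 → CuSO4·5H2O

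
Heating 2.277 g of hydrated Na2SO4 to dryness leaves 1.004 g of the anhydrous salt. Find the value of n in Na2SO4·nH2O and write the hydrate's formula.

Na2SO4·10H2O

Mass of water lost = 2.277 − 1.004 = 1.273 g → 1.273 / 18.02 = 0.07064 mol H2O
Molar mass of Na2SO4 = 142.05 g/mol → mol Na2SO4 = 1.004 / 142.05 = 0.007068
n = 0.07064 / 0.007068 = 9.99 ≈ 10 → Na2SO4·10H2O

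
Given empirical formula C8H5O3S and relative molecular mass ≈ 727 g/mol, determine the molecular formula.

Empirical-formula mass = 181.19 g/mol
n = 727 / 181.19 = 4.01 ≈ 4
Molecular formula = (C8H5O3S)4 = C32H20O12S4

C32H20O12S4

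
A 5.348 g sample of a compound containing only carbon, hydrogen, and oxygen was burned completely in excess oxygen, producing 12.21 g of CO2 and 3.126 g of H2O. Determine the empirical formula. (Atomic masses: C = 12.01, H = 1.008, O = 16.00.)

mol C = 12.21 / 44.01 = 0.2774; mass C = 0.2774 × 12.01 = 3.332 g
mol H = 2 × (3.126 / 18.02) = 0.3469; mass H = 0.3469 × 1.008 = 0.3497 g
mass O = 5.348 − (3.682) = 1.666 g → mol O = 0.1041
Divide by the smallest (0.1041 mol O): C 2.664, H 3.332, O 1.000
Scaling by 3: C 7.99, H 9.99, O 3.00 → C8H10O3

C8H10O3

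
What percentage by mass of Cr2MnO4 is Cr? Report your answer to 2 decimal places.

Molar mass = 2(52.00) + 1(54.94) + 4(16.00) = 222.940 g/mol
Mass of Cr per mole = 2 × 52.00 = 104.000 g
% Cr = 104.000 / 222.940 × 100 = 46.65%

46.65%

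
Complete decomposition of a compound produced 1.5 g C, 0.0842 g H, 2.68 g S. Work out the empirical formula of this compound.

n(C) = 1.5/12.01 = 0.1249, n(H) = 0.0842/1.008 = 0.08353, n(S) = 2.68/32.07 = 0.08357
Ratios (÷ 0.08353): C 1.495, H 1.000, S 1.000
Multiply by 2: C 2.99, H 2.00, S 2.00 → C3H2S2

C3H2S2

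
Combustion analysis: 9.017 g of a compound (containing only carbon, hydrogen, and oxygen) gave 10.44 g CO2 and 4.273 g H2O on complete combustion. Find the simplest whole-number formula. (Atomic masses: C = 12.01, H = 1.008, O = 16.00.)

mol C = 10.44 / 44.01 = 0.2372; mass C = 0.2372 × 12.01 = 2.849 g
mol H = 2 × (4.273 / 18.02) = 0.4743; mass H = 0.4743 × 1.008 = 0.4780 g
mass O = 9.017 − (3.327) = 5.690 g → mol O = 0.3556
Ratios (÷ 0.2372): C 1.000, H 1.999, O 1.499
×2: C 2.00, H 4.00, O 3.00 → C2H4O3

C2H4O3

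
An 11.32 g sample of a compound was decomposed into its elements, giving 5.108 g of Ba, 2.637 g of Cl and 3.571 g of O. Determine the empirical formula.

BaCl2O6

n(Ba) = 5.108/137.33 = 0.0372, n(Cl) = 2.637/35.45 = 0.07439, n(O) = 3.571/16.00 = 0.2232
Smallest is Ba at 0.0372 mol; normalising gives Ba 1.000, Cl 2.000, O 6.000
Ratio ≈ 1:2:6, so the empirical formula is BaCl2O6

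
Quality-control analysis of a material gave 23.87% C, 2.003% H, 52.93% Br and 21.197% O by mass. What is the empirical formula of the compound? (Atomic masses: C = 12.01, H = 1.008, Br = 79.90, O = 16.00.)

Assume 100 g: 23.87 g C, 2.003 g H, 52.93 g Br, 21.197 g O.
C: 23.87 g ÷ 12.01 g/mol = 1.988 mol
H: 2.003 g ÷ 1.008 g/mol = 1.987 mol
Br: 52.93 g ÷ 79.90 g/mol = 0.6625 mol
O: 21.197 g ÷ 16.00 g/mol = 1.325 mol
Smallest is Br at 0.6625 mol; normalising gives C 3.000, H 3.000, Br 1.000, O 2.000
→ C3H3BrO2

C3H3BrO2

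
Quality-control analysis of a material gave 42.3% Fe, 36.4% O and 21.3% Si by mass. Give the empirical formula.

FeO3Si

Assume 100 g: 42.3 g Fe, 36.4 g O, 21.3 g Si.
n(Fe) = 42.3/55.85 = 0.7574, n(O) = 36.4/16.00 = 2.275, n(Si) = 21.3/28.09 = 0.7583
Ratios (÷ 0.7574): Fe 1.000, O 3.004, Si 1.001
≈ 1:3:1 → FeO3Si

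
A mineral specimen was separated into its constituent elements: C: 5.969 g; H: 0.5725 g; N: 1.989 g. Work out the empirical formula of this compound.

C: 5.969 g ÷ 12.01 g/mol = 0.497 mol
H: 0.5725 g ÷ 1.008 g/mol = 0.568 mol
N: 1.989 g ÷ 14.01 g/mol = 0.142 mol
Smallest is N at 0.142 mol; normalising gives C 3.501, H 4.001, N 1.000
Scaling by 2: C 7.00, H 8.00, N 2.00 → C7H8N2

C7H8N2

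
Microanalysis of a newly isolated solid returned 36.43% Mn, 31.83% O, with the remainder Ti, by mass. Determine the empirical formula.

Assume 100 g: 36.43 g Mn, 31.83 g O, 31.74 g Ti.
n(Mn) = 36.43/54.94 = 0.6631, n(O) = 31.83/16.00 = 1.989, n(Ti) = 31.74/47.87 = 0.663
Smallest is Ti at 0.663 mol; normalising gives Mn 1.000, O 3.000, Ti 1.000
→ MnO3Ti

MnO3Ti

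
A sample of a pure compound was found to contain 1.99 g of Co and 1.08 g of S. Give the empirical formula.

n(Co) = 1.99/58.93 = 0.03377, n(S) = 1.08/32.07 = 0.03368
Ratios (÷ 0.03368): Co 1.003, S 1.000
→ CoS

CoS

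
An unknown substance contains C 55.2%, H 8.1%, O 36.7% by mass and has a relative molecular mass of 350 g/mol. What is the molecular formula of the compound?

C16H28O8

Assume 100 g: 55.2 g C, 8.1 g H, 36.7 g O.
Moles — C: 55.2 / 12.01 = 4.596 mol; H: 8.1 / 1.008 = 8.036 mol; O: 36.7 / 16.00 = 2.294 mol
Divide by the smallest (2.294 mol O): C 2.004, H 3.503, O 1.000
Multiply by 2: C 4.01, H 7.01, O 2.00 → C4H7O2
Empirical-formula mass = 87.10 g/mol
n = 350 / 87.10 = 4.02 ≈ 4
Molecular formula = (C4H7O2)×4 = C16H28O8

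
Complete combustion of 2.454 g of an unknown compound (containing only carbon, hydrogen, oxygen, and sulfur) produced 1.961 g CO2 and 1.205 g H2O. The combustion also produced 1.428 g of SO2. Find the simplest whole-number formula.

C2H6O3S

mol C = 1.961 / 44.01 = 0.04456; mass C = 0.04456 × 12.01 = 0.5351 g
mol H = 2 × (1.205 / 18.02) = 0.1337; mass H = 0.1337 × 1.008 = 0.1348 g
mol S = 1.428 / 64.07 = 0.02229; mass S = 0.7148 g
mass O = 2.454 − (1.385) = 1.069 g → mol O = 0.06683
Ratios (÷ 0.02229): C 1.999, H 6.001, O 2.998, S 1.000
→ C2H6O3S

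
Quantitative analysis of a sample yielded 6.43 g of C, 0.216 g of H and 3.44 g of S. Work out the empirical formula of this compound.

C5H2S

n(C) = 6.43/12.01 = 0.5354, n(H) = 0.216/1.008 = 0.2143, n(S) = 3.44/32.07 = 0.1073
Smallest is S at 0.1073 mol; normalising gives C 4.991, H 1.998, S 1.000
Ratio ≈ 5:2:1, so the empirical formula is C5H2S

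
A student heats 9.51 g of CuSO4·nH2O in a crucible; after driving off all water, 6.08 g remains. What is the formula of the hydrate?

Mass of water lost = 9.51 − 6.08 = 3.43 g → 3.43 / 18.02 = 0.1903 mol H2O
Molar mass of CuSO4 = 159.62 g/mol → mol CuSO4 = 6.08 / 159.62 = 0.03809
n = 0.1903 / 0.03809 = 5.00 ≈ 5 → CuSO4·5H2O

CuSO4·5H2O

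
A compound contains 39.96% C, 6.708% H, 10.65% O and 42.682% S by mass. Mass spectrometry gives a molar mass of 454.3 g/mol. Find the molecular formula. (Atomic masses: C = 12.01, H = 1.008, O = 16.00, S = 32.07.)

Assume 100 g: 39.96 g C, 6.708 g H, 10.65 g O, 42.682 g S.
C: 39.96 g ÷ 12.01 g/mol = 3.327 mol
H: 6.708 g ÷ 1.008 g/mol = 6.655 mol
O: 10.65 g ÷ 16.00 g/mol = 0.6656 mol
S: 42.682 g ÷ 32.07 g/mol = 1.331 mol
Divide by the smallest (0.6656 mol O): C 4.999, H 9.998, O 1.000, S 1.999
Ratio ≈ 5:10:1:2, so the empirical formula is C5H10OS2
Empirical-formula mass = 150.27 g/mol
n = 454.3 / 150.27 = 3.02 ≈ 3
Molecular formula = (C5H10OS2)×3 = C15H30O3S6

C15H30O3S6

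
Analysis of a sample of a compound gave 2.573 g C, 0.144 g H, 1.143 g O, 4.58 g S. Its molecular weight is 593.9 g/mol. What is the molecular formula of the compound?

C: 2.573 g ÷ 12.01 g/mol = 0.2142 mol
H: 0.144 g ÷ 1.008 g/mol = 0.1429 mol
O: 1.143 g ÷ 16.00 g/mol = 0.07144 mol
S: 4.58 g ÷ 32.07 g/mol = 0.1428 mol
Divide by the smallest (0.07144 mol O): C 2.999, H 2.000, O 1.000, S 1.999
≈ 3:2:1:2 → C3H2OS2
Empirical-formula mass = 118.19 g/mol
n = 593.9 / 118.19 = 5.03 ≈ 5
Molecular formula = (C3H2OS2)×5 = C15H10O5S10

C15H10O5S10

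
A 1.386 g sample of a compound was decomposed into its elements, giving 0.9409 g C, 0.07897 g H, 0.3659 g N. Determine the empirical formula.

C3H3N

Moles — C: 0.9409 / 12.01 = 0.07834 mol; H: 0.07897 / 1.008 = 0.07834 mol; N: 0.3659 / 14.01 = 0.02612 mol
Divide by the smallest (0.02612 mol N): C 3.000, H 3.000, N 1.000
→ C3H3N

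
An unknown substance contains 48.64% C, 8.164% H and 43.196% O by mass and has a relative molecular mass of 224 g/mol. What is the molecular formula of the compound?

Assume 100 g: 48.64 g C, 8.164 g H, 43.196 g O.
n(C) = 48.64/12.01 = 4.05, n(H) = 8.164/1.008 = 8.099, n(O) = 43.196/16.00 = 2.7
Divide by the smallest (2.7 mol O): C 1.500, H 3.000, O 1.000
×2: C 3.00, H 6.00, O 2.00 → C3H6O2
Empirical-formula mass = 74.08 g/mol
n = 224 / 74.08 = 3.02 ≈ 3
Molecular formula = (C3H6O2)×3 = C9H18O6

C9H18O6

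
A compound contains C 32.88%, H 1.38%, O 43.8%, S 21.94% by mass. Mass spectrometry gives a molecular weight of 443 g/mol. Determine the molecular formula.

C12H6O12S3

Assume 100 g: 32.88 g C, 1.38 g H, 43.8 g O, 21.94 g S.
n(C) = 32.88/12.01 = 2.738, n(H) = 1.38/1.008 = 1.369, n(O) = 43.8/16.00 = 2.737, n(S) = 21.94/32.07 = 0.6841
Ratios (÷ 0.6841): C 4.002, H 2.001, O 4.001, S 1.000
Ratio ≈ 4:2:4:1, so the empirical formula is C4H2O4S
Empirical-formula mass = 146.13 g/mol
n = 443 / 146.13 = 3.03 ≈ 3
Molecular formula = (C4H2O4S)×3 = C12H6O12S3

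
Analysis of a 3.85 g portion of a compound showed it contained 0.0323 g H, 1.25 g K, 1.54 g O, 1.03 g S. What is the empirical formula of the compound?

n(H) = 0.0323/1.008 = 0.03204, n(K) = 1.25/39.10 = 0.03197, n(O) = 1.54/16.00 = 0.09625, n(S) = 1.03/32.07 = 0.03212
Smallest is K at 0.03197 mol; normalising gives H 1.002, K 1.000, O 3.011, S 1.005
≈ 1:1:3:1 → HKO3S

HKO3S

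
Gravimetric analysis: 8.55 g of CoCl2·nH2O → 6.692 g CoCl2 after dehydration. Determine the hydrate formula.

Mass of water lost = 8.55 − 6.692 = 1.858 g → 1.858 / 18.02 = 0.1031 mol H2O
Molar mass of CoCl2 = 129.83 g/mol → mol CoCl2 = 6.692 / 129.83 = 0.05154
n = 0.1031 / 0.05154 = 2.00 ≈ 2 → CoCl2·2H2O

CoCl2·2H2O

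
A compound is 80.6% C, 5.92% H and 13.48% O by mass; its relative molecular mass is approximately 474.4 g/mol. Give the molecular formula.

Assume 100 g: 80.6 g C, 5.92 g H, 13.48 g O.
C: 80.6 g ÷ 12.01 g/mol = 6.711 mol
H: 5.92 g ÷ 1.008 g/mol = 5.873 mol
O: 13.48 g ÷ 16.00 g/mol = 0.8425 mol
Divide by the smallest (0.8425 mol O): C 7.966, H 6.971, O 1.000
≈ 8:7:1 → C8H7O
Empirical-formula mass = 119.14 g/mol
n = 474.4 / 119.14 = 3.98 ≈ 4
Molecular formula = (C8H7O)×4 = C32H28O4

C32H28O4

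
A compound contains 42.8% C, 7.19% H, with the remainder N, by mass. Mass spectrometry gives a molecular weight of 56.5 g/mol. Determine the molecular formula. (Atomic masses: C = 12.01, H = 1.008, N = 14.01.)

C2H4N2

Assume 100 g: 42.8 g C, 7.19 g H, 50.01 g N.
Moles — C: 42.8 / 12.01 = 3.564 mol; H: 7.19 / 1.008 = 7.133 mol; N: 50.01 / 14.01 = 3.57 mol
Ratios (÷ 3.564): C 1.000, H 2.002, N 1.002
Ratio ≈ 1:2:1, so the empirical formula is CH2N
Empirical-formula mass = 28.04 g/mol
n = 56.5 / 28.04 = 2.02 ≈ 2
Molecular formula = (CH2N)×2 = C2H4N2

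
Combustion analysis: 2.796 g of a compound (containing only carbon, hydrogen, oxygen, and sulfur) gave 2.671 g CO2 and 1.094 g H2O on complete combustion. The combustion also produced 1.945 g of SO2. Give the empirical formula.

mol C = 2.671 / 44.01 = 0.06069; mass C = 0.06069 × 12.01 = 0.7289 g
mol H = 2 × (1.094 / 18.02) = 0.1214; mass H = 0.1214 × 1.008 = 0.1224 g
mol S = 1.945 / 64.07 = 0.03036; mass S = 0.9736 g
mass O = 2.796 − (1.825) = 0.9711 g → mol O = 0.06070
Smallest is S at 0.03036 mol; normalising gives C 1.999, H 4.000, O 1.999, S 1.000
Ratio ≈ 2:4:2:1, so the empirical formula is C2H4O2S

C2H4O2S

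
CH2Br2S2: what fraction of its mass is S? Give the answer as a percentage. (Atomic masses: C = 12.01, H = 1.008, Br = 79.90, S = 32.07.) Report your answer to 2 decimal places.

Molar mass = 1(12.01) + 2(1.008) + 2(79.90) + 2(32.07) = 237.966 g/mol
Mass of S per mole = 2 × 32.07 = 64.140 g
% S = 64.140 / 237.966 × 100 = 26.95%

26.95%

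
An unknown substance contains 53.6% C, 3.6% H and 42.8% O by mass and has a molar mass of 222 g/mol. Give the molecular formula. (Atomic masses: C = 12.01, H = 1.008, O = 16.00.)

C10H8O6

Assume 100 g: 53.6 g C, 3.6 g H, 42.8 g O.
Moles — C: 53.6 / 12.01 = 4.463 mol; H: 3.6 / 1.008 = 3.571 mol; O: 42.8 / 16.00 = 2.675 mol
Smallest is O at 2.675 mol; normalising gives C 1.668, H 1.335, O 1.000
×3: C 5.01, H 4.01, O 3.00 → C5H4O3
Empirical-formula mass = 112.08 g/mol
n = 222 / 112.08 = 1.98 ≈ 2
Molecular formula = (C5H4O3)×2 = C10H8O6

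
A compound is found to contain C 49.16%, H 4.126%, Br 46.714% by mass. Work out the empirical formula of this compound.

Assume 100 g: 49.16 g C, 4.126 g H, 46.714 g Br.
n(C) = 49.16/12.01 = 4.093, n(H) = 4.126/1.008 = 4.093, n(Br) = 46.714/79.90 = 0.5847
Smallest is Br at 0.5847 mol; normalising gives C 7.001, H 7.001, Br 1.000
→ C7H7Br

C7H7Br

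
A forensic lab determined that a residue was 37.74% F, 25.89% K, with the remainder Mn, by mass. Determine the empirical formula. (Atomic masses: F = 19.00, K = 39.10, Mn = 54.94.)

Assume 100 g: 37.74 g F, 25.89 g K, 36.37 g Mn.
Moles — F: 37.74 / 19.00 = 1.986 mol; K: 25.89 / 39.10 = 0.6621 mol; Mn: 36.37 / 54.94 = 0.662 mol
Smallest is Mn at 0.662 mol; normalising gives F 3.001, K 1.000, Mn 1.000
→ F3KMn

F3KMn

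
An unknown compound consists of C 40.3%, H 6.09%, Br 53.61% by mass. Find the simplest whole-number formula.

C5H9Br

Assume 100 g: 40.3 g C, 6.09 g H, 53.61 g Br.
Moles — C: 40.3 / 12.01 = 3.356 mol; H: 6.09 / 1.008 = 6.042 mol; Br: 53.61 / 79.90 = 0.671 mol
Ratios (÷ 0.671): C 5.001, H 9.004, Br 1.000
Ratio ≈ 5:9:1, so the empirical formula is C5H9Br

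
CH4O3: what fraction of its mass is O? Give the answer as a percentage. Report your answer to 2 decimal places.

Molar mass = 1(12.01) + 4(1.008) + 3(16.00) = 64.042 g/mol
Mass of O per mole = 3 × 16.00 = 48.000 g
% O = 48.000 / 64.042 × 100 = 74.95%

74.95%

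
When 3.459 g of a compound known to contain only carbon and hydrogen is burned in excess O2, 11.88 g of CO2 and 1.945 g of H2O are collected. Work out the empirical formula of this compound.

C5H4

mol C = 11.88 / 44.01 = 0.2699; mass C = 0.2699 × 12.01 = 3.242 g
mol H = 2 × (1.945 / 18.02) = 0.2159; mass H = 0.2159 × 1.008 = 0.2176 g
Divide by the smallest (0.2159 mol H): C 1.250, H 1.000
×4: C 5.00, H 4.00 → C5H4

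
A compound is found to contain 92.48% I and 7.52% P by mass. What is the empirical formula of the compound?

I3P

Assume 100 g: 92.48 g I, 7.52 g P.
Moles — I: 92.48 / 126.90 = 0.7288 mol; P: 7.52 / 30.97 = 0.2428 mol
Smallest is P at 0.2428 mol; normalising gives I 3.001, P 1.000
→ I3P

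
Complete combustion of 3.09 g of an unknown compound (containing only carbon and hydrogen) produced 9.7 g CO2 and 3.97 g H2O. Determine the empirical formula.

mol C = 9.7 / 44.01 = 0.2204; mass C = 0.2204 × 12.01 = 2.647 g
mol H = 2 × (3.97 / 18.02) = 0.4406; mass H = 0.4406 × 1.008 = 0.4441 g
Smallest is C at 0.2204 mol; normalising gives C 1.000, H 1.999
→ CH2

CH2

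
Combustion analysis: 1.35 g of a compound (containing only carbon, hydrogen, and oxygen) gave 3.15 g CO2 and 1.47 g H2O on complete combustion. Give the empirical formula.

C7H16O2

mol C = 3.15 / 44.01 = 0.07157; mass C = 0.07157 × 12.01 = 0.8596 g
mol H = 2 × (1.47 / 18.02) = 0.1632; mass H = 0.1632 × 1.008 = 0.1645 g
mass O = 1.35 − (1.024) = 0.3259 g → mol O = 0.02037
Divide by the smallest (0.02037 mol O): C 3.514, H 8.009, O 1.000
×2: C 7.03, H 16.02, O 2.00 → C7H16O2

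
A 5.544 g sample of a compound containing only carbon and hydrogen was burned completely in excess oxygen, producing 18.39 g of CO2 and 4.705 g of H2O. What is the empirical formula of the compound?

mol C = 18.39 / 44.01 = 0.4179; mass C = 0.4179 × 12.01 = 5.018 g
mol H = 2 × (4.705 / 18.02) = 0.5222; mass H = 0.5222 × 1.008 = 0.5264 g
Divide by the smallest (0.4179 mol C): C 1.000, H 1.250
×4: C 4.00, H 5.00 → C4H5

C4H5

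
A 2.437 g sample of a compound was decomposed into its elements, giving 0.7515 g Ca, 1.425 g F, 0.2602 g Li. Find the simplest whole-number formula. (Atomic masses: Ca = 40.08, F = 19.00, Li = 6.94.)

CaF4Li2

n(Ca) = 0.7515/40.08 = 0.01875, n(F) = 1.425/19.00 = 0.075, n(Li) = 0.2602/6.94 = 0.03749
Smallest is Ca at 0.01875 mol; normalising gives Ca 1.000, F 4.000, Li 2.000
Ratio ≈ 1:4:2, so the empirical formula is CaF4Li2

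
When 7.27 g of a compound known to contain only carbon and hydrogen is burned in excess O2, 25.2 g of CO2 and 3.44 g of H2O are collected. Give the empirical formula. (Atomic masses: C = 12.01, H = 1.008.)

mol C = 25.2 / 44.01 = 0.5726; mass C = 0.5726 × 12.01 = 6.877 g
mol H = 2 × (3.44 / 18.02) = 0.3818; mass H = 0.3818 × 1.008 = 0.3849 g
Smallest is H at 0.3818 mol; normalising gives C 1.500, H 1.000
Scaling by 2: C 3.00, H 2.00 → C3H2

C3H2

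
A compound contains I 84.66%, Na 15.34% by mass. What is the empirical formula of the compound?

INa

Assume 100 g: 84.66 g I, 15.34 g Na.
I: 84.66 g ÷ 126.90 g/mol = 0.6671 mol
Na: 15.34 g ÷ 22.99 g/mol = 0.6672 mol
Ratios (÷ 0.6671): I 1.000, Na 1.000
≈ 1:1 → INa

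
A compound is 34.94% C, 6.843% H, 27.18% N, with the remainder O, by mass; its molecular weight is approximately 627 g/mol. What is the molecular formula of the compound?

Assume 100 g: 34.94 g C, 6.843 g H, 27.18 g N, 31.037 g O.
Moles — C: 34.94 / 12.01 = 2.909 mol; H: 6.843 / 1.008 = 6.789 mol; N: 27.18 / 14.01 = 1.94 mol; O: 31.037 / 16.00 = 1.94 mol
Smallest is O at 1.94 mol; normalising gives C 1.500, H 3.500, N 1.000, O 1.000
Scaling by 2: C 3.00, H 7.00, N 2.00, O 2.00 → C3H7N2O2
Empirical-formula mass = 103.11 g/mol
n = 627 / 103.11 = 6.08 ≈ 6
Molecular formula = (C3H7N2O2)×6 = C18H42N12O12

C18H42N12O12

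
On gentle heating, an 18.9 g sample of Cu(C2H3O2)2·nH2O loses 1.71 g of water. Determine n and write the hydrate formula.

Mass of anhydrous Cu(C2H3O2)2 = 18.9 − 1.71 = 17.19 g
mol H2O = 1.71 / 18.02 = 0.09489
Molar mass of Cu(C2H3O2)2 = 181.64 g/mol → mol Cu(C2H3O2)2 = 17.19 / 181.64 = 0.09464
n = 0.09489 / 0.09464 = 1.00 ≈ 1 → Cu(C2H3O2)2·H2O

Cu(C2H3O2)2·H2O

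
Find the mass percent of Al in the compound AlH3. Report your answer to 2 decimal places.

89.92%

Molar mass = 1(26.98) + 3(1.008) = 30.004 g/mol
Mass of Al per mole = 1 × 26.98 = 26.980 g
% Al = 26.980 / 30.004 × 100 = 89.92%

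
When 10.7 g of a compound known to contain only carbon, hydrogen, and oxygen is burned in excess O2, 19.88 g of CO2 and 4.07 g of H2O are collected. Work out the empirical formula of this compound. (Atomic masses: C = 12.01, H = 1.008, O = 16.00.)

mol C = 19.88 / 44.01 = 0.4517; mass C = 0.4517 × 12.01 = 5.425 g
mol H = 2 × (4.07 / 18.02) = 0.4517; mass H = 0.4517 × 1.008 = 0.4553 g
mass O = 10.7 − (5.880) = 4.820 g → mol O = 0.3012
Smallest is O at 0.3012 mol; normalising gives C 1.500, H 1.500, O 1.000
×2: C 3.00, H 3.00, O 2.00 → C3H3O2

C3H3O2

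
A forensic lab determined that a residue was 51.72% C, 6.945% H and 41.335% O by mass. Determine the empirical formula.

Assume 100 g: 51.72 g C, 6.945 g H, 41.335 g O.
Moles — C: 51.72 / 12.01 = 4.306 mol; H: 6.945 / 1.008 = 6.89 mol; O: 41.335 / 16.00 = 2.583 mol
Ratios (÷ 2.583): C 1.667, H 2.667, O 1.000
Scaling by 3: C 5.00, H 8.00, O 3.00 → C5H8O3

C5H8O3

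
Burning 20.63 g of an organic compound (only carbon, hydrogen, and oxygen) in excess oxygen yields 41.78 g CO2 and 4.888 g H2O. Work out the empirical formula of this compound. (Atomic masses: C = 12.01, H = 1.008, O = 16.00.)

mol C = 41.78 / 44.01 = 0.9493; mass C = 0.9493 × 12.01 = 11.40 g
mol H = 2 × (4.888 / 18.02) = 0.5425; mass H = 0.5425 × 1.008 = 0.5468 g
mass O = 20.63 − (11.95) = 8.682 g → mol O = 0.5426
Smallest is H at 0.5425 mol; normalising gives C 1.750, H 1.000, O 1.000
Scaling by 4: C 7.00, H 4.00, O 4.00 → C7H4O4

C7H4O4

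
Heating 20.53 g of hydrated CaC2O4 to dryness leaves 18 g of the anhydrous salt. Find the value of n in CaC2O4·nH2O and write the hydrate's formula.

CaC2O4·H2O

Mass of water lost = 20.53 − 18 = 2.53 g → 2.53 / 18.02 = 0.1404 mol H2O
Molar mass of CaC2O4 = 128.10 g/mol → mol CaC2O4 = 18 / 128.10 = 0.1405
n = 0.1404 / 0.1405 = 1.00 ≈ 1 → CaC2O4·H2O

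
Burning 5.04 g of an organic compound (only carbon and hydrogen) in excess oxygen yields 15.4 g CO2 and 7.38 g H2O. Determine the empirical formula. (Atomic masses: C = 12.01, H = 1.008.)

mol C = 15.4 / 44.01 = 0.3499; mass C = 0.3499 × 12.01 = 4.203 g
mol H = 2 × (7.38 / 18.02) = 0.8191; mass H = 0.8191 × 1.008 = 0.8256 g
Divide by the smallest (0.3499 mol C): C 1.000, H 2.341
Multiply by 3: C 3.00, H 7.02 → C3H7

C3H7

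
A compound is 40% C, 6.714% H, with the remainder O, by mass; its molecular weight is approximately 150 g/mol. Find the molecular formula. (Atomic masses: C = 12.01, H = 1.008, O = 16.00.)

C5H10O5

Assume 100 g: 40 g C, 6.714 g H, 53.286 g O.
C: 40 g ÷ 12.01 g/mol = 3.331 mol
H: 6.714 g ÷ 1.008 g/mol = 6.661 mol
O: 53.286 g ÷ 16.00 g/mol = 3.33 mol
Smallest is O at 3.33 mol; normalising gives C 1.000, H 2.000, O 1.000
Ratio ≈ 1:2:1, so the empirical formula is CH2O
Empirical-formula mass = 30.03 g/mol
n = 150 / 30.03 = 5.00 ≈ 5
Molecular formula = (CH2O)×5 = C5H10O5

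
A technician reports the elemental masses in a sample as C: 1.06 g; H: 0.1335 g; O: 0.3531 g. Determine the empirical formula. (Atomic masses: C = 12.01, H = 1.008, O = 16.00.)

Moles — C: 1.06 / 12.01 = 0.08826 mol; H: 0.1335 / 1.008 = 0.1324 mol; O: 0.3531 / 16.00 = 0.02207 mol
Ratios (÷ 0.02207): C 3.999, H 6.001, O 1.000
Ratio ≈ 4:6:1, so the empirical formula is C4H6O

C4H6O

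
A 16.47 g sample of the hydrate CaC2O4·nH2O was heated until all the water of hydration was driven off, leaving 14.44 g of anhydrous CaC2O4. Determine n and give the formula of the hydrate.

Mass of water lost = 16.47 − 14.44 = 2.03 g → 2.03 / 18.02 = 0.1127 mol H2O
Molar mass of CaC2O4 = 128.10 g/mol → mol CaC2O4 = 14.44 / 128.10 = 0.1127
n = 0.1127 / 0.1127 = 1.00 ≈ 1 → CaC2O4·H2O

CaC2O4·H2O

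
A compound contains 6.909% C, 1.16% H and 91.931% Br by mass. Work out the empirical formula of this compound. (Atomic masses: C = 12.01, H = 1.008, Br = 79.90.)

Assume 100 g: 6.909 g C, 1.16 g H, 91.931 g Br.
n(C) = 6.909/12.01 = 0.5753, n(H) = 1.16/1.008 = 1.151, n(Br) = 91.931/79.90 = 1.151
Divide by the smallest (0.5753 mol C): C 1.000, H 2.000, Br 2.000
Ratio ≈ 1:2:2, so the empirical formula is CH2Br2

CH2Br2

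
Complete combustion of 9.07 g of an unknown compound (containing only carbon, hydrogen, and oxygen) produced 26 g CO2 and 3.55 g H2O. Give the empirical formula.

mol C = 26 / 44.01 = 0.5908; mass C = 0.5908 × 12.01 = 7.095 g
mol H = 2 × (3.55 / 18.02) = 0.3940; mass H = 0.3940 × 1.008 = 0.3972 g
mass O = 9.07 − (7.492) = 1.578 g → mol O = 0.09860
Ratios (÷ 0.0986): C 5.991, H 3.996, O 1.000
≈ 6:4:1 → C6H4O

C6H4O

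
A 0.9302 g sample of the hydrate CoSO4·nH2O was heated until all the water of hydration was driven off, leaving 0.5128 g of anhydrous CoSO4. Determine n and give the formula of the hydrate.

CoSO4·7H2O

Mass of water lost = 0.9302 − 0.5128 = 0.4174 g → 0.4174 / 18.02 = 0.02316 mol H2O
Molar mass of CoSO4 = 155.00 g/mol → mol CoSO4 = 0.5128 / 155.00 = 0.003308
n = 0.02316 / 0.003308 = 7.00 ≈ 7 → CoSO4·7H2O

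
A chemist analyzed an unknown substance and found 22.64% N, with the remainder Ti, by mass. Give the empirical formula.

Assume 100 g: 22.64 g N, 77.36 g Ti.
N: 22.64 g ÷ 14.01 g/mol = 1.616 mol
Ti: 77.36 g ÷ 47.87 g/mol = 1.616 mol
Ratios (÷ 1.616): N 1.000, Ti 1.000
≈ 1:1 → NTi

NTi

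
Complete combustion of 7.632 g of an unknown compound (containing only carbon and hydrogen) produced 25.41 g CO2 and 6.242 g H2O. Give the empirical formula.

mol C = 25.41 / 44.01 = 0.5774; mass C = 0.5774 × 12.01 = 6.934 g
mol H = 2 × (6.242 / 18.02) = 0.6928; mass H = 0.6928 × 1.008 = 0.6983 g
Smallest is C at 0.5774 mol; normalising gives C 1.000, H 1.200
Scaling by 5: C 5.00, H 6.00 → C5H6

C5H6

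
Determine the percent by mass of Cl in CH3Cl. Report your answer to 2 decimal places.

70.22%

Molar mass = 1(12.01) + 3(1.008) + 1(35.45) = 50.484 g/mol
Mass of Cl per mole = 1 × 35.45 = 35.450 g
% Cl = 35.450 / 50.484 × 100 = 70.22%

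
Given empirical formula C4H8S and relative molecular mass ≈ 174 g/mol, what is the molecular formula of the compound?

Empirical-formula mass = 88.17 g/mol
n = 174 / 88.17 = 1.97 ≈ 2
Molecular formula = (C4H8S)2 = C8H16S2

C8H16S2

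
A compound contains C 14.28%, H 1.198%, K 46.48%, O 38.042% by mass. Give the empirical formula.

CHKO2

Assume 100 g: 14.28 g C, 1.198 g H, 46.48 g K, 38.042 g O.
C: 14.28 g ÷ 12.01 g/mol = 1.189 mol
H: 1.198 g ÷ 1.008 g/mol = 1.188 mol
K: 46.48 g ÷ 39.10 g/mol = 1.189 mol
O: 38.042 g ÷ 16.00 g/mol = 2.378 mol
Ratios (÷ 1.188): C 1.000, H 1.000, K 1.000, O 2.001
Ratio ≈ 1:1:1:2, so the empirical formula is CHKO2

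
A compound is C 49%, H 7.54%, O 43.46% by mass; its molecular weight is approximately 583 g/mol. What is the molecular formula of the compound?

Assume 100 g: 49 g C, 7.54 g H, 43.46 g O.
Moles — C: 49 / 12.01 = 4.08 mol; H: 7.54 / 1.008 = 7.48 mol; O: 43.46 / 16.00 = 2.716 mol
Ratios (÷ 2.716): C 1.502, H 2.754, O 1.000
×4: C 6.01, H 11.02, O 4.00 → C6H11O4
Empirical-formula mass = 147.15 g/mol
n = 583 / 147.15 = 3.96 ≈ 4
Molecular formula = (C6H11O4)×4 = C24H44O16

C24H44O16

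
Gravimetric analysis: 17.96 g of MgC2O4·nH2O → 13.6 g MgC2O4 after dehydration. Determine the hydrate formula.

MgC2O4·2H2O

Mass of water lost = 17.96 − 13.6 = 4.36 g → 4.36 / 18.02 = 0.242 mol H2O
Molar mass of MgC2O4 = 112.33 g/mol → mol MgC2O4 = 13.6 / 112.33 = 0.1211
n = 0.242 / 0.1211 = 2.00 ≈ 2 → MgC2O4·2H2O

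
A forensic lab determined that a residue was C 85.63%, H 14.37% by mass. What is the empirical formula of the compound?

CH2

Assume 100 g: 85.63 g C, 14.37 g H.
Moles — C: 85.63 / 12.01 = 7.13 mol; H: 14.37 / 1.008 = 14.26 mol
Smallest is C at 7.13 mol; normalising gives C 1.000, H 1.999
Ratio ≈ 1:2, so the empirical formula is CH2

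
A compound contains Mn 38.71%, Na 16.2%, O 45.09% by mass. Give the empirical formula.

MnNaO4

Assume 100 g: 38.71 g Mn, 16.2 g Na, 45.09 g O.
Mn: 38.71 g ÷ 54.94 g/mol = 0.7046 mol
Na: 16.2 g ÷ 22.99 g/mol = 0.7047 mol
O: 45.09 g ÷ 16.00 g/mol = 2.818 mol
Divide by the smallest (0.7046 mol Mn): Mn 1.000, Na 1.000, O 4.000
Ratio ≈ 1:1:4, so the empirical formula is MnNaO4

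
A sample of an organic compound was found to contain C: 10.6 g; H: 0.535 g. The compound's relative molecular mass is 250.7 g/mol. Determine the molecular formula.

C20H12

n(C) = 10.6/12.01 = 0.8826, n(H) = 0.535/1.008 = 0.5308
Divide by the smallest (0.5308 mol H): C 1.663, H 1.000
Multiply by 3: C 4.99, H 3.00 → C5H3
Empirical-formula mass = 63.07 g/mol
n = 250.7 / 63.07 = 3.97 ≈ 4
Molecular formula = (C5H3)×4 = C20H12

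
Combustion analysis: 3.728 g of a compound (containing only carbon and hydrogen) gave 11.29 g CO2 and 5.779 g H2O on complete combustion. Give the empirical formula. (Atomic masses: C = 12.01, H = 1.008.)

mol C = 11.29 / 44.01 = 0.2565; mass C = 0.2565 × 12.01 = 3.081 g
mol H = 2 × (5.779 / 18.02) = 0.6414; mass H = 0.6414 × 1.008 = 0.6465 g
Divide by the smallest (0.2565 mol C): C 1.000, H 2.500
×2: C 2.00, H 5.00 → C2H5

C2H5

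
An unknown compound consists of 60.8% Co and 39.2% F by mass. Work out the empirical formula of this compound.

Assume 100 g: 60.8 g Co, 39.2 g F.
n(Co) = 60.8/58.93 = 1.032, n(F) = 39.2/19.00 = 2.063
Smallest is Co at 1.032 mol; normalising gives Co 1.000, F 2.000
≈ 1:2 → CoF2

CoF2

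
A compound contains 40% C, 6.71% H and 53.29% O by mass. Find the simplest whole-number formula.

Assume 100 g: 40 g C, 6.71 g H, 53.29 g O.
C: 40 g ÷ 12.01 g/mol = 3.331 mol
H: 6.71 g ÷ 1.008 g/mol = 6.657 mol
O: 53.29 g ÷ 16.00 g/mol = 3.331 mol
Ratios (÷ 3.331): C 1.000, H 1.999, O 1.000
Ratio ≈ 1:2:1, so the empirical formula is CH2O

CH2O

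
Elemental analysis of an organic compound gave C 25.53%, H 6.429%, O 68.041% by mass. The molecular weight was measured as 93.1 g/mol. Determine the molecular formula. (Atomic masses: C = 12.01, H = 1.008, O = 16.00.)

Assume 100 g: 25.53 g C, 6.429 g H, 68.041 g O.
C: 25.53 g ÷ 12.01 g/mol = 2.126 mol
H: 6.429 g ÷ 1.008 g/mol = 6.378 mol
O: 68.041 g ÷ 16.00 g/mol = 4.253 mol
Ratios (÷ 2.126): C 1.000, H 3.000, O 2.001
Ratio ≈ 1:3:2, so the empirical formula is CH3O2
Empirical-formula mass = 47.03 g/mol
n = 93.1 / 47.03 = 1.98 ≈ 2
Molecular formula = (CH3O2)×2 = C2H6O4

C2H6O4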